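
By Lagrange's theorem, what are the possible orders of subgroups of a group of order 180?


Lagrange's theorem: |H| divides |G|
|G| = 180
Divisors of 180: 1, 2, 3, 4, 5, 6, 9, 10, 12, 15, 18, 20, 30, 36, 45, 60, 90, 180

Possible subgroup orders: {1, 2, 3, 4, 5, 6, 9, 10, 12, 15, 18, 20, 30, 36, 45, 60, 90, 180}


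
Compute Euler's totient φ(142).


Factor n: 142 = 2 × 71
φ(n) = n · ∏(1 - 1/p) over distinct primes p | n
φ(142) = 142 · (1 - 1/2) · (1 - 1/71) = 70

φ(142) = 70


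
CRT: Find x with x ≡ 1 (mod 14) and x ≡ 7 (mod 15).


m₁ = 14, m₂ = 15, gcd = 1, so CRT applies. M = m₁·m₂ = 210
Let M₁ = M/m₁ = 15, M₂ = M/m₂ = 14
Find y₁ ≡ M₁⁻¹ (mod m₁): 15⁻¹ ≡ 1 (mod 14)
Find y₂ ≡ M₂⁻¹ (mod m₂): 14⁻¹ ≡ 14 (mod 15)
x = a₁·M₁·y₁ + a₂·M₂·y₂ = 1·15·1 + 7·14·14 = 1387
Reduce mod 210: x ≡ 127
Check: 127 mod 14 = 1 ✓, 127 mod 15 = 7 ✓

x ≡ 127 (mod 210)


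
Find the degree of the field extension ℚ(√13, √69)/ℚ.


[ℚ(√13,√69):ℚ] = [ℚ(√13,√69):ℚ(√13)]·[ℚ(√13):ℚ] = 2·2 = 4

[ℚ(√13, √69)/ℚ] = 4


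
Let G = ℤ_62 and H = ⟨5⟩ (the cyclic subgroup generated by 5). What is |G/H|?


|⟨5⟩| = n / gcd(5, 62) = 62 / 1 = 62
H is normal (ℤ_62 is abelian).
|G/H| = |G| / |H| = 62 / 62 = 1

|G/H| = 1


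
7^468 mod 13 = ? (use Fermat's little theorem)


Fermat's little theorem: if p is prime and gcd(a,p)=1, then a^(p-1) ≡ 1 (mod p)
p = 13 is prime, gcd(7,13) = 1
Reduce exponent: 468 mod 12 = 0
So 7^468 ≡ 7^0 (mod 13)
7^0 = 1

7^468 ≡ 1 (mod 13)


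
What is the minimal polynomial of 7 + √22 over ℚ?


Let α = 7 + √22. Then α - 7 = √22, so (α - 7)² = 22, giving α² - 14α + 27 = 0. Degree 2 and α ∉ ℚ, so this is the minimal polynomial.

Minimal polynomial: x² - 14x + 27


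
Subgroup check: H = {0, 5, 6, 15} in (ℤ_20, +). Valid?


Subgroup test for H = {0, 5, 6, 15} in (ℤ_20, +):
(1) 0 ∈ H? Yes
(2) Closure: for all a,b ∈ H, (a+b) mod 20 ∈ H? No  [counterexample: 5 + 5 = 10 ∉ H]
(3) Inverses: for all a ∈ H, -a mod 20 ∈ H? No

No, H is not a subgroup of ℤ_20


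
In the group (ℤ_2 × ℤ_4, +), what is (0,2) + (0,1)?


Operation: componentwise addition mod (2, 4)
(0,2) + (0,1) = ((a₁+b₁) mod 2, (a₂+b₂) mod 4) with a = (0,2), b = (0,1)

(0,2) + (0,1) = (0,3)


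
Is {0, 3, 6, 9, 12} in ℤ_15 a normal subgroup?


H = {0, 3, 6, 9, 12} in ℤ_15
ℤ_15 is abelian; every subgroup of an abelian group is normal

Yes, normal subgroup


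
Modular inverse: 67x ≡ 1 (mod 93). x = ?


Use the extended Euclidean algorithm to write 1 = 67·s + 93·t; then s mod 93 is the inverse.
Euclidean algorithm:
  67 = 0·93 + 67
  93 = 1·67 + 26
  67 = 2·26 + 15
  26 = 1·15 + 11
  15 = 1·11 + 4
  11 = 2·4 + 3
  4 = 1·3 + 1
  3 = 3·1 + 0
gcd(67,93) = 1
Back-substitution gives: 67·(25) + 93·(-18) = 1
So 67⁻¹ ≡ 25 ≡ 25 (mod 93)
Check: 67 × 25 = 1675 ≡ 1 (mod 93) ✓

67⁻¹ ≡ 25 (mod 93)


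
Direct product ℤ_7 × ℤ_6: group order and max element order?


|ℤ_7 × ℤ_6| = 7 × 6 = 42
Max element order = lcm(7,6) = 42
Cyclic? Yes (gcd=1)

|ℤ_7×ℤ_6| = 42, max element order = 42


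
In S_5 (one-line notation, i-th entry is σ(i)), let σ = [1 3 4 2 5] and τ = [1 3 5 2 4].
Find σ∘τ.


σ∘τ: apply τ first, then σ
1 →τ 1 →σ 1
2 →τ 3 →σ 4
3 →τ 5 →σ 5
4 →τ 2 →σ 3
5 →τ 4 →σ 2

σ∘τ = [1 4 5 3 2]


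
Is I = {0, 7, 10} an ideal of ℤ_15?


Check ideal conditions for I = {0, 7, 10} in ℤ_15:
(1) I is an additive subgroup? No
(2) For r ∈ ℤ_15 and a ∈ I: r·a ∈ I? No  [counterexample: r=2, a=7, r·a mod 15 = 14 ∉ I]

No, I is not an ideal of ℤ_15


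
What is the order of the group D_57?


|D_n| = 2n (n rotations and n reflections)
|D_57| = 2×57 = 114

|D_57| = 114


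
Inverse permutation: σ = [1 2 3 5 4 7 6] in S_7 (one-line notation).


To find σ⁻¹, swap domain and range:
σ(1) = 1 → σ⁻¹(1) = 1
σ(2) = 2 → σ⁻¹(2) = 2
σ(3) = 3 → σ⁻¹(3) = 3
σ(4) = 5 → σ⁻¹(5) = 4
σ(5) = 4 → σ⁻¹(4) = 5
σ(6) = 7 → σ⁻¹(7) = 6
σ(7) = 6 → σ⁻¹(6) = 7

σ⁻¹ = [1 2 3 5 4 7 6]


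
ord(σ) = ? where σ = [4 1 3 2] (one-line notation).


Cycle decomposition: (1 4 2)
Cycle lengths: 3
Order = lcm(3) = 3

ord(σ) = 3


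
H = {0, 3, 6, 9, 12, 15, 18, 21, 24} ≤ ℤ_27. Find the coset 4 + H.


4 + H = {4 + h (mod 27) : h ∈ H}
4+0=4, 4+3=7, 4+6=10, 4+9=13, 4+12=16, 4+15=19, 4+18=22, 4+21=25, 4+24=1
4 + H = {1, 4, 7, 10, 13, 16, 19, 22, 25} = 1 + H

4 + H = {1, 4, 7, 10, 13, 16, 19, 22, 25}


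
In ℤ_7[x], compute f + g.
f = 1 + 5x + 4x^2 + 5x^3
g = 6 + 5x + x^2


Add coefficients mod 7:
x^0: 1 + 6 = 0 (mod 7)
x^1: 5 + 5 = 3 (mod 7)
x^2: 4 + 1 = 5 (mod 7)
x^3: 5 + 0 = 5 (mod 7)
Result: 3x + 5x^2 + 5x^3

f + g = 3x + 5x^2 + 5x^3


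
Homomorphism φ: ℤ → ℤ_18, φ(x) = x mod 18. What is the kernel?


Kernel = preimage of identity
ker(φ) = {x ∈ ℤ : x ≡ 0 (mod 18)} = 18ℤ = {0, ±18, ±36, ...}

ker(φ) = 18ℤ


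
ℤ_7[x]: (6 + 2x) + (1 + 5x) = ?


Add coefficients mod 7:
x^0: 6 + 1 = 0 (mod 7)
x^1: 2 + 5 = 0 (mod 7)
Result: 0

f + g = 0


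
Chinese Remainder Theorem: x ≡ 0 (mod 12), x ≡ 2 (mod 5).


m₁ = 12, m₂ = 5, gcd = 1, so CRT applies. M = m₁·m₂ = 60
Let M₁ = M/m₁ = 5, M₂ = M/m₂ = 12
Find y₁ ≡ M₁⁻¹ (mod m₁): 5⁻¹ ≡ 5 (mod 12)
Find y₂ ≡ M₂⁻¹ (mod m₂): 12⁻¹ ≡ 3 (mod 5)
x = a₁·M₁·y₁ + a₂·M₂·y₂ = 0·5·5 + 2·12·3 = 72
Reduce mod 60: x ≡ 12
Check: 12 mod 12 = 0 ✓, 12 mod 5 = 2 ✓

x ≡ 12 (mod 60)


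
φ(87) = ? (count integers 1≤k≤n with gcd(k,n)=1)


Factor n: 87 = 3 × 29
φ(n) = n · ∏(1 - 1/p) over distinct primes p | n
φ(87) = 87 · (1 - 1/3) · (1 - 1/29) = 56

φ(87) = 56


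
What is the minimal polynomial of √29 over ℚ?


√29 satisfies x² - 29 = 0, irreducible over ℚ since 29 is squarefree

Minimal polynomial: x² - 29


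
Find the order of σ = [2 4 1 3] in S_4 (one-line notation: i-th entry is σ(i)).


Cycle decomposition: (1 2 4 3)
Cycle lengths: 4
Order = lcm(4) = 4

ord(σ) = 4


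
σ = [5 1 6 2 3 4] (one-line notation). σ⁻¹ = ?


To find σ⁻¹, swap domain and range:
σ(1) = 5 → σ⁻¹(5) = 1
σ(2) = 1 → σ⁻¹(1) = 2
σ(3) = 6 → σ⁻¹(6) = 3
σ(4) = 2 → σ⁻¹(2) = 4
σ(5) = 3 → σ⁻¹(3) = 5
σ(6) = 4 → σ⁻¹(4) = 6

σ⁻¹ = [2 4 5 6 1 3]


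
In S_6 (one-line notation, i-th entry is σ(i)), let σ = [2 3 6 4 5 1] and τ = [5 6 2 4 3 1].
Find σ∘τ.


σ∘τ: apply τ first, then σ
1 →τ 5 →σ 5
2 →τ 6 →σ 1
3 →τ 2 →σ 3
4 →τ 4 →σ 4
5 →τ 3 →σ 6
6 →τ 1 →σ 2

σ∘τ = [5 1 3 4 6 2]


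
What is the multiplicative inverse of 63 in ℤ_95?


Use the extended Euclidean algorithm to write 1 = 63·s + 95·t; then s mod 95 is the inverse.
Euclidean algorithm:
  63 = 0·95 + 63
  95 = 1·63 + 32
  63 = 1·32 + 31
  32 = 1·31 + 1
  31 = 31·1 + 0
gcd(63,95) = 1
Back-substitution gives: 63·(-3) + 95·(2) = 1
So 63⁻¹ ≡ -3 ≡ 92 (mod 95)
Check: 63 × 92 = 5796 ≡ 1 (mod 95) ✓

63⁻¹ ≡ 92 (mod 95)


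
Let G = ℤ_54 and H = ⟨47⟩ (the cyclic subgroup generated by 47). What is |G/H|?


|⟨47⟩| = n / gcd(47, 54) = 54 / 1 = 54
H is normal (ℤ_54 is abelian).
|G/H| = |G| / |H| = 54 / 54 = 1

|G/H| = 1


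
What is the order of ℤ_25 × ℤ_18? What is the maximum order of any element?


|ℤ_25 × ℤ_18| = 25 × 18 = 450
Max element order = lcm(25,18) = 450
Cyclic? Yes (gcd=1)

|ℤ_25×ℤ_18| = 450, max element order = 450


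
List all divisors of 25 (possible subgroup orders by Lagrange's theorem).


Lagrange's theorem: |H| divides |G|
|G| = 25
Divisors of 25: 1, 5, 25

Possible subgroup orders: {1, 5, 25}


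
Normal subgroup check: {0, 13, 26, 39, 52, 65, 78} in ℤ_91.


H = {0, 13, 26, 39, 52, 65, 78} in ℤ_91
ℤ_91 is abelian; every subgroup of an abelian group is normal

Yes, normal subgroup


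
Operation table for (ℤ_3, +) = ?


Elements: {0, 1, 2}
Operation: addition mod 3
Entry (a, b) = (a + b) mod 3

Cayley table:
  | 0 | 1 | 2
0 | 0 | 1 | 2
1 | 1 | 2 | 0
2 | 2 | 0 | 1


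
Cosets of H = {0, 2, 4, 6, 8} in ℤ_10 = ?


H = {0, 2, 4, 6, 8}, |H| = 5
Number of cosets = |G|/|H| = 10/5 = 2
0 + H = {0, 2, 4, 6, 8}
1 + H = {1, 3, 5, 7, 9}

Cosets: 0+H={0,2,4,6,8}; 1+H={1,3,5,7,9}


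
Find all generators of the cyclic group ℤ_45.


g generates ℤ_n iff gcd(g,n) = 1
Prime factors of 45: 3, 5
Generators are g ∈ {1,...,44} not divisible by any of these primes.
Generators: {1, 2, 4, 7, 8, 11, 13, 14, 16, 17, 19, 22, 23, 26, 28, 29, 31, 32, 34, 37, 38, 41, 43, 44}
Number of generators = φ(45) = 24

Generators of ℤ_45 = {1, 2, 4, 7, 8, 11, 13, 14, 16, 17, 19, 22, 23, 26, 28, 29, 31, 32, 34, 37, 38, 41, 43, 44}


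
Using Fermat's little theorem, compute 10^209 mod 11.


Fermat's little theorem: if p is prime and gcd(a,p)=1, then a^(p-1) ≡ 1 (mod p)
p = 11 is prime, gcd(10,11) = 1
Reduce exponent: 209 mod 10 = 9
So 10^209 ≡ 10^9 (mod 11)
10^9 mod 11 = 10

10^209 ≡ 10 (mod 11)


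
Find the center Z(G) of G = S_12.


Z(G) = {g ∈ G | gx = xg for all x ∈ G}
S_n is non-abelian for n ≥ 3; Z(S_12) is trivial

Z(S_12) = {e}


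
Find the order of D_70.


|D_n| = 2n (n rotations and n reflections)
|D_70| = 2×70 = 140

|D_70| = 140


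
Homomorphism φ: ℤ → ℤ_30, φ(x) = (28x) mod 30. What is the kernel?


Kernel = preimage of identity
ker(φ) = {x ∈ ℤ : 28x ≡ 0 (mod 30)}. gcd(28,30) = 2, so 28x ≡ 0 (mod 30) ⟺ x ≡ 0 (mod 30/2 = 15). Hence ker(φ) = 15ℤ

ker(φ) = 15ℤ


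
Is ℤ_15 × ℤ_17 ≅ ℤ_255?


Comparing ℤ_15 × ℤ_17 and ℤ_255:
gcd(15,17) = 1, so ℤ_15 × ℤ_17 ≅ ℤ_255 (CRT)

Yes, ℤ_15 × ℤ_17 ≅ ℤ_255


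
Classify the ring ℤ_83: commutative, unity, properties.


ℤ_83 is a commutative ring with unity 1; 83 is prime, so ℤ_83 is a field (hence an integral domain)
Commutative: Yes
Integral domain: Yes
Has unity: Yes

ℤ_83: Commutative=Yes, Unity=Yes


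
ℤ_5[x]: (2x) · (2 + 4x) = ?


Expand and collect like terms; reduce coefficients mod 5:
x^0: 0·2 = 0 ≡ 0 (mod 5)
x^1: 0·4 + 2·2 = 4 ≡ 4 (mod 5)
x^2: 2·4 = 8 ≡ 3 (mod 5)
Result: 4x + 3x^2

f · g = 4x + 3x^2


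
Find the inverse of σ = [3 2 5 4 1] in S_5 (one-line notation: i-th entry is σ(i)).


To find σ⁻¹, swap domain and range:
σ(1) = 3 → σ⁻¹(3) = 1
σ(2) = 2 → σ⁻¹(2) = 2
σ(3) = 5 → σ⁻¹(5) = 3
σ(4) = 4 → σ⁻¹(4) = 4
σ(5) = 1 → σ⁻¹(1) = 5

σ⁻¹ = [5 2 1 4 3]


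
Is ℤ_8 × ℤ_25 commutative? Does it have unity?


Direct product ring; commutative with unity (1,1); but (1,0)·(0,1) = (0,0) gives zero divisors, so not an integral domain
Commutative: Yes
Integral domain: No
Has unity: Yes

ℤ_8 × ℤ_25: Commutative=Yes, Unity=Yes


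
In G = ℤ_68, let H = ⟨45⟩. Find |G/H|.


|⟨45⟩| = n / gcd(45, 68) = 68 / 1 = 68
H is normal (ℤ_68 is abelian).
|G/H| = |G| / |H| = 68 / 68 = 1

|G/H| = 1


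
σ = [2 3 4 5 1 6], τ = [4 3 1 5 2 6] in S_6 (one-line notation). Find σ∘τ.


σ∘τ: apply τ first, then σ
1 →τ 4 →σ 5
2 →τ 3 →σ 4
3 →τ 1 →σ 2
4 →τ 5 →σ 1
5 →τ 2 →σ 3
6 →τ 6 →σ 6

σ∘τ = [5 4 2 1 3 6]


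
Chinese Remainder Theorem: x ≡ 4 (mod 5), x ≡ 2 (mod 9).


m₁ = 5, m₂ = 9, gcd = 1, so CRT applies. M = m₁·m₂ = 45
Let M₁ = M/m₁ = 9, M₂ = M/m₂ = 5
Find y₁ ≡ M₁⁻¹ (mod m₁): 9⁻¹ ≡ 4 (mod 5)
Find y₂ ≡ M₂⁻¹ (mod m₂): 5⁻¹ ≡ 2 (mod 9)
x = a₁·M₁·y₁ + a₂·M₂·y₂ = 4·9·4 + 2·5·2 = 164
Reduce mod 45: x ≡ 29
Check: 29 mod 5 = 4 ✓, 29 mod 9 = 2 ✓

x ≡ 29 (mod 45)


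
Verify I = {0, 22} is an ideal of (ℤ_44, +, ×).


Check ideal conditions for I = {0, 22} in ℤ_44:
(1) I is an additive subgroup? Yes
(2) For r ∈ ℤ_44 and a ∈ I: r·a ∈ I? Yes

Yes, I is an ideal of ℤ_44


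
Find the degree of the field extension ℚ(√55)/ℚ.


√55 has minimal polynomial x² - 55 (irreducible over ℚ since 55 is squarefree)

[ℚ(√55)/ℚ] = 2


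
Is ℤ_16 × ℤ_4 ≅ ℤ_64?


Comparing ℤ_16 × ℤ_4 and ℤ_64:
gcd(16,4) = 4 ≠ 1. Max element order in ℤ_16×ℤ_4 is lcm(16,4) = 16 < 64, so it has no element of order 64

No, ℤ_16 × ℤ_4 ≇ ℤ_64


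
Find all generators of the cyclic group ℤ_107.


g generates ℤ_n iff gcd(g,n) = 1
Prime factors of 107: 107
Generators are g ∈ {1,...,106} not divisible by any of these primes.
Generators: {1, 2, 3, 4, 5, 6, 7, 8, 9, 10, 11, 12, 13, 14, 15, 16, 17, 18, 19, 20, 21, 22, 23, 24, 25, 26, 27, 28, 29, 30, 31, 32, 33, 34, 35, 36, 37, 38, 39, 40, 41, 42, 43, 44, 45, 46, 47, 48, 49, 50, 51, 52, 53, 54, 55, 56, 57, 58, 59, 60, 61, 62, 63, 64, 65, 66, 67, 68, 69, 70, 71, 72, 73, 74, 75, 76, 77, 78, 79, 80, 81, 82, 83, 84, 85, 86, 87, 88, 89, 90, 91, 92, 93, 94, 95, 96, 97, 98, 99, 100, 101, 102, 103, 104, 105, 106}
Number of generators = φ(107) = 106

Generators of ℤ_107 = {1, 2, 3, 4, 5, 6, 7, 8, 9, 10, 11, 12, 13, 14, 15, 16, 17, 18, 19, 20, 21, 22, 23, 24, 25, 26, 27, 28, 29, 30, 31, 32, 33, 34, 35, 36, 37, 38, 39, 40, 41, 42, 43, 44, 45, 46, 47, 48, 49, 50, 51, 52, 53, 54, 55, 56, 57, 58, 59, 60, 61, 62, 63, 64, 65, 66, 67, 68, 69, 70, 71, 72, 73, 74, 75, 76, 77, 78, 79, 80, 81, 82, 83, 84, 85, 86, 87, 88, 89, 90, 91, 92, 93, 94, 95, 96, 97, 98, 99, 100, 101, 102, 103, 104, 105, 106}


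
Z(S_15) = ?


Z(G) = {g ∈ G | gx = xg for all x ∈ G}
S_n is non-abelian for n ≥ 3; Z(S_15) is trivial

Z(S_15) = {e}


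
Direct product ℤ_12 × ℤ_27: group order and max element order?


|ℤ_12 × ℤ_27| = 12 × 27 = 324
Max element order = lcm(12,27) = 108
Cyclic? No (gcd=3)

|ℤ_12×ℤ_27| = 324, max element order = 108


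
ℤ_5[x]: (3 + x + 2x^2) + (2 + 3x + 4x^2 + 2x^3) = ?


Add coefficients mod 5:
x^0: 3 + 2 = 0 (mod 5)
x^1: 1 + 3 = 4 (mod 5)
x^2: 2 + 4 = 1 (mod 5)
x^3: 0 + 2 = 2 (mod 5)
Result: 4x + x^2 + 2x^3

f + g = 4x + x^2 + 2x^3


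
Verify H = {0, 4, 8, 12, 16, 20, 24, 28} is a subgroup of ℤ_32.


Subgroup test for H = {0, 4, 8, 12, 16, 20, 24, 28} in (ℤ_32, +):
(1) 0 ∈ H? Yes
(2) Closure: for all a,b ∈ H, (a+b) mod 32 ∈ H? Yes
(3) Inverses: for all a ∈ H, -a mod 32 ∈ H? Yes

Yes, H is a subgroup of ℤ_32


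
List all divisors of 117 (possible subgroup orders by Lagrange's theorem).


Lagrange's theorem: |H| divides |G|
|G| = 117
Divisors of 117: 1, 3, 9, 13, 39, 117

Possible subgroup orders: {1, 3, 9, 13, 39, 117}


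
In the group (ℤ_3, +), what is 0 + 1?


Operation: addition mod 3
0 + 1 = (a + b) mod 3 with a = 0, b = 1

0 + 1 = 1


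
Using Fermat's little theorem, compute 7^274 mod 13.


Fermat's little theorem: if p is prime and gcd(a,p)=1, then a^(p-1) ≡ 1 (mod p)
p = 13 is prime, gcd(7,13) = 1
Reduce exponent: 274 mod 12 = 10
So 7^274 ≡ 7^10 (mod 13)
7^10 mod 13 = 4

7^274 ≡ 4 (mod 13)


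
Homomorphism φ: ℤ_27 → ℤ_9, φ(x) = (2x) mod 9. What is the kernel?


Kernel = preimage of identity
ker(φ) = {x ∈ ℤ_27 : 2x ≡ 0 (mod 9)}. Since 9 | 27, φ is well-defined. The kernel is the cyclic subgroup ⟨9⟩ of ℤ_27 (order 3), i.e. {0, 9, 18}

ker(φ) = {0, 9, 18}


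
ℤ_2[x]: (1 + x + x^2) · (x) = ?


Expand and collect like terms; reduce coefficients mod 2:
x^0: 1·0 = 0 ≡ 0 (mod 2)
x^1: 1·1 + 1·0 = 1 ≡ 1 (mod 2)
x^2: 1·1 + 1·0 = 1 ≡ 1 (mod 2)
x^3: 1·1 = 1 ≡ 1 (mod 2)
Result: x + x^2 + x^3

f · g = x + x^2 + x^3


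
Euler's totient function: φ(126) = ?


Factor n: 126 = 2 × 3^2 × 7
φ(n) = n · ∏(1 - 1/p) over distinct primes p | n
φ(126) = 126 · (1 - 1/2) · (1 - 1/3) · (1 - 1/7) = 36

φ(126) = 36


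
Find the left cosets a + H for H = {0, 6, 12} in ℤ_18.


H = {0, 6, 12}, |H| = 3
Number of cosets = |G|/|H| = 18/3 = 6
0 + H = {0, 6, 12}
1 + H = {1, 7, 13}
2 + H = {2, 8, 14}
3 + H = {3, 9, 15}
4 + H = {4, 10, 16}
5 + H = {5, 11, 17}

Cosets: 0+H={0,6,12}; 1+H={1,7,13}; 2+H={2,8,14}; 3+H={3,9,15}; 4+H={4,10,16}; 5+H={5,11,17}


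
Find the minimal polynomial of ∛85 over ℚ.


∛85 satisfies x³ - 85 = 0, irreducible over ℚ (no rational root; 85 is not a perfect cube)

Minimal polynomial: x³ - 85


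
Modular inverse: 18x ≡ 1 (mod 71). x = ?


Use the extended Euclidean algorithm to write 1 = 18·s + 71·t; then s mod 71 is the inverse.
Euclidean algorithm:
  18 = 0·71 + 18
  71 = 3·18 + 17
  18 = 1·17 + 1
  17 = 17·1 + 0
gcd(18,71) = 1
Back-substitution gives: 18·(4) + 71·(-1) = 1
So 18⁻¹ ≡ 4 ≡ 4 (mod 71)
Check: 18 × 4 = 72 ≡ 1 (mod 71) ✓

18⁻¹ ≡ 4 (mod 71)


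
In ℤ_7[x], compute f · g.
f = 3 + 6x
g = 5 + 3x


Expand and collect like terms; reduce coefficients mod 7:
x^0: 3·5 = 15 ≡ 1 (mod 7)
x^1: 3·3 + 6·5 = 39 ≡ 4 (mod 7)
x^2: 6·3 = 18 ≡ 4 (mod 7)
Result: 1 + 4x + 4x^2

f · g = 1 + 4x + 4x^2


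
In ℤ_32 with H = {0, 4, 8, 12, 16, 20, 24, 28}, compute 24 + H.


24 + H = {24 + h (mod 32) : h ∈ H}
24+0=24, 24+4=28, 24+8=0, 24+12=4, 24+16=8, 24+20=12, 24+24=16, 24+28=20
24 + H = {0, 4, 8, 12, 16, 20, 24, 28} = 0 + H

24 + H = {0, 4, 8, 12, 16, 20, 24, 28}


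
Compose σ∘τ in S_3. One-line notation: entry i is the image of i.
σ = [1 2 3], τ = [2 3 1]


σ∘τ: apply τ first, then σ
1 →τ 2 →σ 2
2 →τ 3 →σ 3
3 →τ 1 →σ 1

σ∘τ = [2 3 1]


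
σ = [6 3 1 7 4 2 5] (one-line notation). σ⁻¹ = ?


To find σ⁻¹, swap domain and range:
σ(1) = 6 → σ⁻¹(6) = 1
σ(2) = 3 → σ⁻¹(3) = 2
σ(3) = 1 → σ⁻¹(1) = 3
σ(4) = 7 → σ⁻¹(7) = 4
σ(5) = 4 → σ⁻¹(4) = 5
σ(6) = 2 → σ⁻¹(2) = 6
σ(7) = 5 → σ⁻¹(5) = 7

σ⁻¹ = [3 6 2 5 7 1 4]


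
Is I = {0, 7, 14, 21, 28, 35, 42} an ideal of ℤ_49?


Check ideal conditions for I = {0, 7, 14, 21, 28, 35, 42} in ℤ_49:
(1) I is an additive subgroup? Yes
(2) For r ∈ ℤ_49 and a ∈ I: r·a ∈ I? Yes

Yes, I is an ideal of ℤ_49


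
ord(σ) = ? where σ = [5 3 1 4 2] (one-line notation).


Cycle decomposition: (1 5 2 3)
Cycle lengths: 4
Order = lcm(4) = 4

ord(σ) = 4


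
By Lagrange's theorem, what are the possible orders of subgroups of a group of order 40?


Lagrange's theorem: |H| divides |G|
|G| = 40
Divisors of 40: 1, 2, 4, 5, 8, 10, 20, 40

Possible subgroup orders: {1, 2, 4, 5, 8, 10, 20, 40}


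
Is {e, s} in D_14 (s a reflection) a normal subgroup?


H = {e, s} in D_14 (s a reflection)
r·s·r⁻¹ = sr⁻² ≠ s for n ≥ 3, so {e, s} is not closed under conjugation

No, not a normal subgroup


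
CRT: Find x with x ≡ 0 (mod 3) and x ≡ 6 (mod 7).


m₁ = 3, m₂ = 7, gcd = 1, so CRT applies. M = m₁·m₂ = 21
Let M₁ = M/m₁ = 7, M₂ = M/m₂ = 3
Find y₁ ≡ M₁⁻¹ (mod m₁): 7⁻¹ ≡ 1 (mod 3)
Find y₂ ≡ M₂⁻¹ (mod m₂): 3⁻¹ ≡ 5 (mod 7)
x = a₁·M₁·y₁ + a₂·M₂·y₂ = 0·7·1 + 6·3·5 = 90
Reduce mod 21: x ≡ 6
Check: 6 mod 3 = 0 ✓, 6 mod 7 = 6 ✓

x ≡ 6 (mod 21)


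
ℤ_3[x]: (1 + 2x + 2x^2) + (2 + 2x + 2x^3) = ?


Add coefficients mod 3:
x^0: 1 + 2 = 0 (mod 3)
x^1: 2 + 2 = 1 (mod 3)
x^2: 2 + 0 = 2 (mod 3)
x^3: 0 + 2 = 2 (mod 3)
Result: x + 2x^2 + 2x^3

f + g = x + 2x^2 + 2x^3


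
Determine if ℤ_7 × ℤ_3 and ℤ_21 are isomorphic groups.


Comparing ℤ_7 × ℤ_3 and ℤ_21:
gcd(7,3) = 1, so ℤ_7 × ℤ_3 ≅ ℤ_21 (CRT)

Yes, ℤ_7 × ℤ_3 ≅ ℤ_21


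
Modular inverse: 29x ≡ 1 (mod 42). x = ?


Use the extended Euclidean algorithm to write 1 = 29·s + 42·t; then s mod 42 is the inverse.
Euclidean algorithm:
  29 = 0·42 + 29
  42 = 1·29 + 13
  29 = 2·13 + 3
  13 = 4·3 + 1
  3 = 3·1 + 0
gcd(29,42) = 1
Back-substitution gives: 29·(-13) + 42·(9) = 1
So 29⁻¹ ≡ -13 ≡ 29 (mod 42)
Check: 29 × 29 = 841 ≡ 1 (mod 42) ✓

29⁻¹ ≡ 29 (mod 42)


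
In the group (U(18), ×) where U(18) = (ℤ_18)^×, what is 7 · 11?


Operation: multiplication mod 18
7 · 11 = (a × b) mod 18 with a = 7, b = 11

7 · 11 = 5


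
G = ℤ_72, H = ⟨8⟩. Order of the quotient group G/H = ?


|⟨8⟩| = n / gcd(8, 72) = 72 / 8 = 9
H is normal (ℤ_72 is abelian).
|G/H| = |G| / |H| = 72 / 9 = 8

|G/H| = 8


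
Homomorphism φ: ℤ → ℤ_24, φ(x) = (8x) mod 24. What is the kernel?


Kernel = preimage of identity
ker(φ) = {x ∈ ℤ : 8x ≡ 0 (mod 24)}. gcd(8,24) = 8, so 8x ≡ 0 (mod 24) ⟺ x ≡ 0 (mod 24/8 = 3). Hence ker(φ) = 3ℤ

ker(φ) = 3ℤ


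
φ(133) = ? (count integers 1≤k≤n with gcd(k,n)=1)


Factor n: 133 = 7 × 19
φ(n) = n · ∏(1 - 1/p) over distinct primes p | n
φ(133) = 133 · (1 - 1/7) · (1 - 1/19) = 108

φ(133) = 108


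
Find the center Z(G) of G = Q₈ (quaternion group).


Z(G) = {g ∈ G | gx = xg for all x ∈ G}
In Q₈ = {±1, ±i, ±j, ±k}, only ±1 commute with every element

Z(Q₈ (quaternion group)) = {1, -1}


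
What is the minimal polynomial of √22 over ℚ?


√22 satisfies x² - 22 = 0, irreducible over ℚ since 22 is squarefree

Minimal polynomial: x² - 22


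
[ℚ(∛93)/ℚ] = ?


∛93 has minimal polynomial x³ - 93 (irreducible over ℚ since 93 is not a perfect cube)

[ℚ(∛93)/ℚ] = 3


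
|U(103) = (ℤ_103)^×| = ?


U(n) is the group of units mod n; |U(n)| = φ(n)
|U(103)| = φ(103) = 102

|U(103) = (ℤ_103)^×| = 102


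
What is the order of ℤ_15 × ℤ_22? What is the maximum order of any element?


|ℤ_15 × ℤ_22| = 15 × 22 = 330
Max element order = lcm(15,22) = 330
Cyclic? Yes (gcd=1)

|ℤ_15×ℤ_22| = 330, max element order = 330


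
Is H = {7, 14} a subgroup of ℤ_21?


Subgroup test for H = {7, 14} in (ℤ_21, +):
(1) 0 ∈ H? No
(2) Closure: for all a,b ∈ H, (a+b) mod 21 ∈ H? No  [counterexample: 7 + 14 = 0 ∉ H]
(3) Inverses: for all a ∈ H, -a mod 21 ∈ H? Yes

No, H is not a subgroup of ℤ_21


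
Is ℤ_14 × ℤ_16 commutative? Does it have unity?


Direct product ring; commutative with unity (1,1); but (1,0)·(0,1) = (0,0) gives zero divisors, so not an integral domain
Commutative: Yes
Integral domain: No
Has unity: Yes

ℤ_14 × ℤ_16: Commutative=Yes, Unity=Yes


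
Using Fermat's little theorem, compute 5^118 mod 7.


Fermat's little theorem: if p is prime and gcd(a,p)=1, then a^(p-1) ≡ 1 (mod p)
p = 7 is prime, gcd(5,7) = 1
Reduce exponent: 118 mod 6 = 4
So 5^118 ≡ 5^4 (mod 7)
5^4 mod 7 = 2

5^118 ≡ 2 (mod 7)


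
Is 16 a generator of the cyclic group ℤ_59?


g generates ℤ_n iff gcd(g, n) = 1
gcd(16, 59) = 1
Since gcd = 1, 16 is a generator.

Yes, 16 generates ℤ_59


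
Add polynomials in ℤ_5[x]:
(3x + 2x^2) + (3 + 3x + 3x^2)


Add coefficients mod 5:
x^0: 0 + 3 = 3 (mod 5)
x^1: 3 + 3 = 1 (mod 5)
x^2: 2 + 3 = 0 (mod 5)
Result: 3 + x

f + g = 3 + x


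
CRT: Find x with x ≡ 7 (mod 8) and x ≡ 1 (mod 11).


m₁ = 8, m₂ = 11, gcd = 1, so CRT applies. M = m₁·m₂ = 88
Let M₁ = M/m₁ = 11, M₂ = M/m₂ = 8
Find y₁ ≡ M₁⁻¹ (mod m₁): 11⁻¹ ≡ 3 (mod 8)
Find y₂ ≡ M₂⁻¹ (mod m₂): 8⁻¹ ≡ 7 (mod 11)
x = a₁·M₁·y₁ + a₂·M₂·y₂ = 7·11·3 + 1·8·7 = 287
Reduce mod 88: x ≡ 23
Check: 23 mod 8 = 7 ✓, 23 mod 11 = 1 ✓

x ≡ 23 (mod 88)


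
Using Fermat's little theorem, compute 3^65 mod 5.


Fermat's little theorem: if p is prime and gcd(a,p)=1, then a^(p-1) ≡ 1 (mod p)
p = 5 is prime, gcd(3,5) = 1
Reduce exponent: 65 mod 4 = 1
So 3^65 ≡ 3^1 (mod 5)
3^1 mod 5 = 3

3^65 ≡ 3 (mod 5)


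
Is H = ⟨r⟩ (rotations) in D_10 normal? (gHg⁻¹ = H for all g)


H = ⟨r⟩ (rotations) in D_10
The rotation subgroup ⟨r⟩ has index 2 in D_10, so it is normal

Yes, normal subgroup


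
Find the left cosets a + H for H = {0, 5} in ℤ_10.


H = {0, 5}, |H| = 2
Number of cosets = |G|/|H| = 10/2 = 5
0 + H = {0, 5}
1 + H = {1, 6}
2 + H = {2, 7}
3 + H = {3, 8}
4 + H = {4, 9}

Cosets: 0+H={0,5}; 1+H={1,6}; 2+H={2,7}; 3+H={3,8}; 4+H={4,9}


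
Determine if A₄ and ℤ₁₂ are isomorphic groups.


Comparing A₄ and ℤ₁₂:
A₄ is non-abelian, ℤ₁₂ is abelian

No, A₄ ≇ ℤ₁₂


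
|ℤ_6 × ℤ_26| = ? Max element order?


|ℤ_6 × ℤ_26| = 6 × 26 = 156
Max element order = lcm(6,26) = 78
Cyclic? No (gcd=2)

|ℤ_6×ℤ_26| = 156, max element order = 78


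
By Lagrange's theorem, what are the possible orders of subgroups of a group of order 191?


Lagrange's theorem: |H| divides |G|
|G| = 191
Divisors of 191: 1, 191

Possible subgroup orders: {1, 191}


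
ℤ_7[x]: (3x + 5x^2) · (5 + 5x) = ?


Expand and collect like terms; reduce coefficients mod 7:
x^0: 0·5 = 0 ≡ 0 (mod 7)
x^1: 0·5 + 3·5 = 15 ≡ 1 (mod 7)
x^2: 3·5 + 5·5 = 40 ≡ 5 (mod 7)
x^3: 5·5 = 25 ≡ 4 (mod 7)
Result: x + 5x^2 + 4x^3

f · g = x + 5x^2 + 4x^3


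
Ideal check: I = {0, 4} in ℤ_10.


Check ideal conditions for I = {0, 4} in ℤ_10:
(1) I is an additive subgroup? No
(2) For r ∈ ℤ_10 and a ∈ I: r·a ∈ I? No  [counterexample: r=2, a=4, r·a mod 10 = 8 ∉ I]

No, I is not an ideal of ℤ_10


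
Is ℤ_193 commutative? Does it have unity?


ℤ_193 is a commutative ring with unity 1; 193 is prime, so ℤ_193 is a field (hence an integral domain)
Commutative: Yes
Integral domain: Yes
Has unity: Yes

ℤ_193: Commutative=Yes, Unity=Yes


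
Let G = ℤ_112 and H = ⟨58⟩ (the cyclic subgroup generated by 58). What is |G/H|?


|⟨58⟩| = n / gcd(58, 112) = 112 / 2 = 56
H is normal (ℤ_112 is abelian).
|G/H| = |G| / |H| = 112 / 56 = 2

|G/H| = 2


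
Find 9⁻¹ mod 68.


Use the extended Euclidean algorithm to write 1 = 9·s + 68·t; then s mod 68 is the inverse.
Euclidean algorithm:
  9 = 0·68 + 9
  68 = 7·9 + 5
  9 = 1·5 + 4
  5 = 1·4 + 1
  4 = 4·1 + 0
gcd(9,68) = 1
Back-substitution gives: 9·(-15) + 68·(2) = 1
So 9⁻¹ ≡ -15 ≡ 53 (mod 68)
Check: 9 × 53 = 477 ≡ 1 (mod 68) ✓

9⁻¹ ≡ 53 (mod 68)


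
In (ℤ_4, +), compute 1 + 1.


Operation: addition mod 4
1 + 1 = (a + b) mod 4 with a = 1, b = 1

1 + 1 = 2


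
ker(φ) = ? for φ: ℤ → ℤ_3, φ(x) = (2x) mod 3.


Kernel = preimage of identity
ker(φ) = {x ∈ ℤ : 2x ≡ 0 (mod 3)}. gcd(2,3) = 1, so 2x ≡ 0 (mod 3) ⟺ x ≡ 0 (mod 3/1 = 3). Hence ker(φ) = 3ℤ

ker(φ) = 3ℤ


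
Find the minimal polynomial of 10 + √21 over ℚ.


Let α = 10 + √21. Then α - 10 = √21, so (α - 10)² = 21, giving α² - 20α + 79 = 0. Degree 2 and α ∉ ℚ, so this is the minimal polynomial.

Minimal polynomial: x² - 20x + 79


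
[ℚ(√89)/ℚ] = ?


√89 has minimal polynomial x² - 89 (irreducible over ℚ since 89 is squarefree)

[ℚ(√89)/ℚ] = 2


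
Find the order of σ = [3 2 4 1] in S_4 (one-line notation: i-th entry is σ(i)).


Cycle decomposition: (1 3 4)
Cycle lengths: 3
Order = lcm(3) = 3

ord(σ) = 3


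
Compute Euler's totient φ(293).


Factor n: 293 = 293
φ(n) = n · ∏(1 - 1/p) over distinct primes p | n
φ(293) = 293 · (1 - 1/293) = 292

φ(293) = 292


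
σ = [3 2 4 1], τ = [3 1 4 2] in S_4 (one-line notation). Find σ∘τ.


σ∘τ: apply τ first, then σ
1 →τ 3 →σ 4
2 →τ 1 →σ 3
3 →τ 4 →σ 1
4 →τ 2 →σ 2

σ∘τ = [4 3 1 2]


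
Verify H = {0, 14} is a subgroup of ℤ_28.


Subgroup test for H = {0, 14} in (ℤ_28, +):
(1) 0 ∈ H? Yes
(2) Closure: for all a,b ∈ H, (a+b) mod 28 ∈ H? Yes
(3) Inverses: for all a ∈ H, -a mod 28 ∈ H? Yes

Yes, H is a subgroup of ℤ_28


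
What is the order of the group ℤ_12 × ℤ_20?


|A × B| = |A| · |B|
|ℤ_12 × ℤ_20| = 12 × 20 = 240

|ℤ_12 × ℤ_20| = 240


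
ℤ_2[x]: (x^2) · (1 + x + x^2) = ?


Expand and collect like terms; reduce coefficients mod 2:
x^0: 0·1 = 0 ≡ 0 (mod 2)
x^1: 0·1 + 0·1 = 0 ≡ 0 (mod 2)
x^2: 0·1 + 0·1 + 1·1 = 1 ≡ 1 (mod 2)
x^3: 0·1 + 1·1 = 1 ≡ 1 (mod 2)
x^4: 1·1 = 1 ≡ 1 (mod 2)
Result: x^2 + x^3 + x^4

f · g = x^2 + x^3 + x^4


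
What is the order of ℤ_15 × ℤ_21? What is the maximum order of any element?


|ℤ_15 × ℤ_21| = 15 × 21 = 315
Max element order = lcm(15,21) = 105
Cyclic? No (gcd=3)

|ℤ_15×ℤ_21| = 315, max element order = 105


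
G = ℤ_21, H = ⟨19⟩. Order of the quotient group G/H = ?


|⟨19⟩| = n / gcd(19, 21) = 21 / 1 = 21
H is normal (ℤ_21 is abelian).
|G/H| = |G| / |H| = 21 / 21 = 1

|G/H| = 1


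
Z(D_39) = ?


Z(G) = {g ∈ G | gx = xg for all x ∈ G}
For odd n, Z(D_n) = {e}: no nontrivial rotation commutes with all reflections

Z(D_39) = {e}


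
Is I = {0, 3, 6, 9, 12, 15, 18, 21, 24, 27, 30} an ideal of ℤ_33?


Check ideal conditions for I = {0, 3, 6, 9, 12, 15, 18, 21, 24, 27, 30} in ℤ_33:
(1) I is an additive subgroup? Yes
(2) For r ∈ ℤ_33 and a ∈ I: r·a ∈ I? Yes

Yes, I is an ideal of ℤ_33


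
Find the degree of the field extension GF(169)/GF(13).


GF(169) = GF(13^2), so the extension degree is 2

[GF(169)/GF(13)] = 2


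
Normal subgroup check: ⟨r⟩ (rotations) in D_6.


H = ⟨r⟩ (rotations) in D_6
The rotation subgroup ⟨r⟩ has index 2 in D_6, so it is normal

Yes, normal subgroup


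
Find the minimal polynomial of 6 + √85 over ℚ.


Let α = 6 + √85. Then α - 6 = √85, so (α - 6)² = 85, giving α² - 12α - 49 = 0. Degree 2 and α ∉ ℚ, so this is the minimal polynomial.

Minimal polynomial: x² - 12x - 49


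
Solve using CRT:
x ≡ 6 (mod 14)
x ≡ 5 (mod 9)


m₁ = 14, m₂ = 9, gcd = 1, so CRT applies. M = m₁·m₂ = 126
Let M₁ = M/m₁ = 9, M₂ = M/m₂ = 14
Find y₁ ≡ M₁⁻¹ (mod m₁): 9⁻¹ ≡ 11 (mod 14)
Find y₂ ≡ M₂⁻¹ (mod m₂): 14⁻¹ ≡ 2 (mod 9)
x = a₁·M₁·y₁ + a₂·M₂·y₂ = 6·9·11 + 5·14·2 = 734
Reduce mod 126: x ≡ 104
Check: 104 mod 14 = 6 ✓, 104 mod 9 = 5 ✓

x ≡ 104 (mod 126)


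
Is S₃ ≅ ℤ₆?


Comparing S₃ and ℤ₆:
S₃ is non-abelian, ℤ₆ is abelian

No, S₃ ≇ ℤ₆


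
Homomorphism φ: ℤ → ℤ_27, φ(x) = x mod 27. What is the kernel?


Kernel = preimage of identity
ker(φ) = {x ∈ ℤ : x ≡ 0 (mod 27)} = 27ℤ = {0, ±27, ±54, ...}

ker(φ) = 27ℤ


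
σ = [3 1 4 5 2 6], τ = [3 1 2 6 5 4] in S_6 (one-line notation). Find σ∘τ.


σ∘τ: apply τ first, then σ
1 →τ 3 →σ 4
2 →τ 1 →σ 3
3 →τ 2 →σ 1
4 →τ 6 →σ 6
5 →τ 5 →σ 2
6 →τ 4 →σ 5

σ∘τ = [4 3 1 6 2 5]


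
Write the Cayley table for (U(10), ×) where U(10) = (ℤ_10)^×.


Elements: {1, 3, 7, 9}
Operation: multiplication mod 10
Entry (a, b) = (a × b) mod 10

Cayley table:
  | 1 | 3 | 7 | 9
1 | 1 | 3 | 7 | 9
3 | 3 | 9 | 1 | 7
7 | 7 | 1 | 9 | 3
9 | 9 | 7 | 3 | 1


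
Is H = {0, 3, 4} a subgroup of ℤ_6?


Subgroup test for H = {0, 3, 4} in (ℤ_6, +):
(1) 0 ∈ H? Yes
(2) Closure: for all a,b ∈ H, (a+b) mod 6 ∈ H? No  [counterexample: 3 + 4 = 1 ∉ H]
(3) Inverses: for all a ∈ H, -a mod 6 ∈ H? No

No, H is not a subgroup of ℤ_6


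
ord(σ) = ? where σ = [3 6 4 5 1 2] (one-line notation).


Cycle decomposition: (1 3 4 5) (2 6)
Cycle lengths: 4, 2
Order = lcm(4, 2) = 4

ord(σ) = 4


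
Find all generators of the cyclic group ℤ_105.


g generates ℤ_n iff gcd(g,n) = 1
Prime factors of 105: 3, 5, 7
Generators are g ∈ {1,...,104} not divisible by any of these primes.
Generators: {1, 2, 4, 8, 11, 13, 16, 17, 19, 22, 23, 26, 29, 31, 32, 34, 37, 38, 41, 43, 44, 46, 47, 52, 53, 58, 59, 61, 62, 64, 67, 68, 71, 73, 74, 76, 79, 82, 83, 86, 88, 89, 92, 94, 97, 101, 103, 104}
Number of generators = φ(105) = 48

Generators of ℤ_105 = {1, 2, 4, 8, 11, 13, 16, 17, 19, 22, 23, 26, 29, 31, 32, 34, 37, 38, 41, 43, 44, 46, 47, 52, 53, 58, 59, 61, 62, 64, 67, 68, 71, 73, 74, 76, 79, 82, 83, 86, 88, 89, 92, 94, 97, 101, 103, 104}


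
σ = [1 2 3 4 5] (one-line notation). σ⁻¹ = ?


To find σ⁻¹, swap domain and range:
σ(1) = 1 → σ⁻¹(1) = 1
σ(2) = 2 → σ⁻¹(2) = 2
σ(3) = 3 → σ⁻¹(3) = 3
σ(4) = 4 → σ⁻¹(4) = 4
σ(5) = 5 → σ⁻¹(5) = 5

σ⁻¹ = [1 2 3 4 5]


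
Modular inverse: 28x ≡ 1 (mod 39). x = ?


Use the extended Euclidean algorithm to write 1 = 28·s + 39·t; then s mod 39 is the inverse.
Euclidean algorithm:
  28 = 0·39 + 28
  39 = 1·28 + 11
  28 = 2·11 + 6
  11 = 1·6 + 5
  6 = 1·5 + 1
  5 = 5·1 + 0
gcd(28,39) = 1
Back-substitution gives: 28·(7) + 39·(-5) = 1
So 28⁻¹ ≡ 7 ≡ 7 (mod 39)
Check: 28 × 7 = 196 ≡ 1 (mod 39) ✓

28⁻¹ ≡ 7 (mod 39)


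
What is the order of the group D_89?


|D_n| = 2n (n rotations and n reflections)
|D_89| = 2×89 = 178

|D_89| = 178


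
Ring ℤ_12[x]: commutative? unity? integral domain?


ℤ_12 has zero divisors (2·6 ≡ 0), and these lift to constant zero divisors in ℤ_12[x]; so not an integral domain
Commutative: Yes
Integral domain: No
Has unity: Yes

ℤ_12[x]: Commutative=Yes, Unity=Yes


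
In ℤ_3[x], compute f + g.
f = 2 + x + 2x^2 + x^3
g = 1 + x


Add coefficients mod 3:
x^0: 2 + 1 = 0 (mod 3)
x^1: 1 + 1 = 2 (mod 3)
x^2: 2 + 0 = 2 (mod 3)
x^3: 1 + 0 = 1 (mod 3)
Result: 2x + 2x^2 + x^3

f + g = 2x + 2x^2 + x^3


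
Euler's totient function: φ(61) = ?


Factor n: 61 = 61
φ(n) = n · ∏(1 - 1/p) over distinct primes p | n
φ(61) = 61 · (1 - 1/61) = 60

φ(61) = 60


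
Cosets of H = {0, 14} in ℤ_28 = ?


H = {0, 14}, |H| = 2
Number of cosets = |G|/|H| = 28/2 = 14
0 + H = {0, 14}
1 + H = {1, 15}
2 + H = {2, 16}
3 + H = {3, 17}
4 + H = {4, 18}
5 + H = {5, 19}
6 + H = {6, 20}
7 + H = {7, 21}
8 + H = {8, 22}
9 + H = {9, 23}
10 + H = {10, 24}
11 + H = {11, 25}
12 + H = {12, 26}
13 + H = {13, 27}

Cosets: 0+H={0,14}; 1+H={1,15}; 2+H={2,16}; 3+H={3,17}; 4+H={4,18}; 5+H={5,19}; 6+H={6,20}; 7+H={7,21}; 8+H={8,22}; 9+H={9,23}; 10+H={10,24}; 11+H={11,25}; 12+H={12,26}; 13+H={13,27}


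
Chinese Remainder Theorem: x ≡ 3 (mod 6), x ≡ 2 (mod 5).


m₁ = 6, m₂ = 5, gcd = 1, so CRT applies. M = m₁·m₂ = 30
Let M₁ = M/m₁ = 5, M₂ = M/m₂ = 6
Find y₁ ≡ M₁⁻¹ (mod m₁): 5⁻¹ ≡ 5 (mod 6)
Find y₂ ≡ M₂⁻¹ (mod m₂): 6⁻¹ ≡ 1 (mod 5)
x = a₁·M₁·y₁ + a₂·M₂·y₂ = 3·5·5 + 2·6·1 = 87
Reduce mod 30: x ≡ 27
Check: 27 mod 6 = 3 ✓, 27 mod 5 = 2 ✓

x ≡ 27 (mod 30)


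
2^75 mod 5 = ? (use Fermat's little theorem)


Fermat's little theorem: if p is prime and gcd(a,p)=1, then a^(p-1) ≡ 1 (mod p)
p = 5 is prime, gcd(2,5) = 1
Reduce exponent: 75 mod 4 = 3
So 2^75 ≡ 2^3 (mod 5)
2^3 mod 5 = 3

2^75 ≡ 3 (mod 5)


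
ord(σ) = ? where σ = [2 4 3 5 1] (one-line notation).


Cycle decomposition: (1 2 4 5)
Cycle lengths: 4
Order = lcm(4) = 4

ord(σ) = 4


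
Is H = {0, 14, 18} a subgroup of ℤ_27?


Subgroup test for H = {0, 14, 18} in (ℤ_27, +):
(1) 0 ∈ H? Yes
(2) Closure: for all a,b ∈ H, (a+b) mod 27 ∈ H? No  [counterexample: 14 + 14 = 1 ∉ H]
(3) Inverses: for all a ∈ H, -a mod 27 ∈ H? No

No, H is not a subgroup of ℤ_27


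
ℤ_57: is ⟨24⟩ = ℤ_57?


g generates ℤ_n iff gcd(g, n) = 1
gcd(24, 57) = 3
Since gcd = 3 ≠ 1, ⟨24⟩ has order 19 < 57, so 24 is not a generator.

No, 24 does not generate ℤ_57


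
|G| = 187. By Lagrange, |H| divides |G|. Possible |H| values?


Lagrange's theorem: |H| divides |G|
|G| = 187
Divisors of 187: 1, 11, 17, 187

Possible subgroup orders: {1, 11, 17, 187}


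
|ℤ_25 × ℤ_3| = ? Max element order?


|ℤ_25 × ℤ_3| = 25 × 3 = 75
Max element order = lcm(25,3) = 75
Cyclic? Yes (gcd=1)

|ℤ_25×ℤ_3| = 75, max element order = 75


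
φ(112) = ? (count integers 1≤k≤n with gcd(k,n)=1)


Factor n: 112 = 2^4 × 7
φ(n) = n · ∏(1 - 1/p) over distinct primes p | n
φ(112) = 112 · (1 - 1/2) · (1 - 1/7) = 48

φ(112) = 48


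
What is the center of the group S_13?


Z(G) = {g ∈ G | gx = xg for all x ∈ G}
S_n is non-abelian for n ≥ 3; Z(S_13) is trivial

Z(S_13) = {e}


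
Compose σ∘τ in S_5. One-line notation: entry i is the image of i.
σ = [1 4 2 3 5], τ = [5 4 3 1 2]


σ∘τ: apply τ first, then σ
1 →τ 5 →σ 5
2 →τ 4 →σ 3
3 →τ 3 →σ 2
4 →τ 1 →σ 1
5 →τ 2 →σ 4

σ∘τ = [5 3 2 1 4]


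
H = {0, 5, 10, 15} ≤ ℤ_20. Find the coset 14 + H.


14 + H = {14 + h (mod 20) : h ∈ H}
14+0=14, 14+5=19, 14+10=4, 14+15=9
14 + H = {4, 9, 14, 19} = 4 + H

14 + H = {4, 9, 14, 19}


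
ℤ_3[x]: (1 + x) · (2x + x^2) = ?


Expand and collect like terms; reduce coefficients mod 3:
x^0: 1·0 = 0 ≡ 0 (mod 3)
x^1: 1·2 + 1·0 = 2 ≡ 2 (mod 3)
x^2: 1·1 + 1·2 = 3 ≡ 0 (mod 3)
x^3: 1·1 = 1 ≡ 1 (mod 3)
Result: 2x + x^3

f · g = 2x + x^3


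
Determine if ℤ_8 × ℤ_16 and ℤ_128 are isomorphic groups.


Comparing ℤ_8 × ℤ_16 and ℤ_128:
gcd(8,16) = 8 ≠ 1. Max element order in ℤ_8×ℤ_16 is lcm(8,16) = 16 < 128, so it has no element of order 128

No, ℤ_8 × ℤ_16 ≇ ℤ_128


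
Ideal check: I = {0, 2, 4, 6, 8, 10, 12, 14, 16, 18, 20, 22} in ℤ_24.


Check ideal conditions for I = {0, 2, 4, 6, 8, 10, 12, 14, 16, 18, 20, 22} in ℤ_24:
(1) I is an additive subgroup? Yes
(2) For r ∈ ℤ_24 and a ∈ I: r·a ∈ I? Yes

Yes, I is an ideal of ℤ_24


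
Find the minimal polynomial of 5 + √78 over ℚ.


Let α = 5 + √78. Then α - 5 = √78, so (α - 5)² = 78, giving α² - 10α - 53 = 0. Degree 2 and α ∉ ℚ, so this is the minimal polynomial.

Minimal polynomial: x² - 10x - 53


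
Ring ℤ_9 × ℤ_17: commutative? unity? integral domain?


Direct product ring; commutative with unity (1,1); but (1,0)·(0,1) = (0,0) gives zero divisors, so not an integral domain
Commutative: Yes
Integral domain: No
Has unity: Yes

ℤ_9 × ℤ_17: Commutative=Yes, Unity=Yes


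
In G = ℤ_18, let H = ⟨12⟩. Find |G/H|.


|⟨12⟩| = n / gcd(12, 18) = 18 / 6 = 3
H is normal (ℤ_18 is abelian).
|G/H| = |G| / |H| = 18 / 3 = 6

|G/H| = 6


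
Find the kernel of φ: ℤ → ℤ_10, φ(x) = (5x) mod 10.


Kernel = preimage of identity
ker(φ) = {x ∈ ℤ : 5x ≡ 0 (mod 10)}. gcd(5,10) = 5, so 5x ≡ 0 (mod 10) ⟺ x ≡ 0 (mod 10/5 = 2). Hence ker(φ) = 2ℤ

ker(φ) = 2ℤ


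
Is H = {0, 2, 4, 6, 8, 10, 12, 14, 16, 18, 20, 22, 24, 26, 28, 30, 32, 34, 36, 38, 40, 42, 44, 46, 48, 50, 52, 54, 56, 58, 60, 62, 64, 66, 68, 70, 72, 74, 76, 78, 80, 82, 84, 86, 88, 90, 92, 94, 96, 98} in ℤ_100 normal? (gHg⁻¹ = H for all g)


H = {0, 2, 4, 6, 8, 10, 12, 14, 16, 18, 20, 22, 24, 26, 28, 30, 32, 34, 36, 38, 40, 42, 44, 46, 48, 50, 52, 54, 56, 58, 60, 62, 64, 66, 68, 70, 72, 74, 76, 78, 80, 82, 84, 86, 88, 90, 92, 94, 96, 98} in ℤ_100
ℤ_100 is abelian; every subgroup of an abelian group is normal

Yes, normal subgroup


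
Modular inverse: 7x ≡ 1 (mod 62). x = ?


Use the extended Euclidean algorithm to write 1 = 7·s + 62·t; then s mod 62 is the inverse.
Euclidean algorithm:
  7 = 0·62 + 7
  62 = 8·7 + 6
  7 = 1·6 + 1
  6 = 6·1 + 0
gcd(7,62) = 1
Back-substitution gives: 7·(9) + 62·(-1) = 1
So 7⁻¹ ≡ 9 ≡ 9 (mod 62)
Check: 7 × 9 = 63 ≡ 1 (mod 62) ✓

7⁻¹ ≡ 9 (mod 62)


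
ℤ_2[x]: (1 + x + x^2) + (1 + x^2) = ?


Add coefficients mod 2:
x^0: 1 + 1 = 0 (mod 2)
x^1: 1 + 0 = 1 (mod 2)
x^2: 1 + 1 = 0 (mod 2)
Result: x

f + g = x


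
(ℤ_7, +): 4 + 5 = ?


Operation: addition mod 7
4 + 5 = (a + b) mod 7 with a = 4, b = 5

4 + 5 = 2


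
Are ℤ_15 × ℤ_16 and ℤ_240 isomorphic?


Comparing ℤ_15 × ℤ_16 and ℤ_240:
gcd(15,16) = 1, so ℤ_15 × ℤ_16 ≅ ℤ_240 (CRT)

Yes, ℤ_15 × ℤ_16 ≅ ℤ_240
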